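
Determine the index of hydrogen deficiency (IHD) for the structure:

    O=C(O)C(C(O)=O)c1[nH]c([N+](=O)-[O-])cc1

6

Molecular formula from the SMILES: C7H6N2O6.
DoU = (2C + 2 + N − H − X)/2 = (2·7 + 2 + 2 − 6 − 0)/2 = 12/2 = 6.
(Structurally: 1 ring(s) + 5 π bond(s) = 6.)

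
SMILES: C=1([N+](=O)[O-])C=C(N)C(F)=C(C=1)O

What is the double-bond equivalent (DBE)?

Molecular formula from the SMILES: C6H5FN2O3.
DoU = (2C + 2 + N − H − X)/2 = (2·6 + 2 + 2 − 5 − 1)/2 = 10/2 = 5.
(Structurally: 1 ring(s) + 4 π bond(s) = 5.)

5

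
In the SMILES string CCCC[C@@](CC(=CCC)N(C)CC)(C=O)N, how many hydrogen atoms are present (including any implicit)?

28

Hydrogens are implicit in SMILES; fill each atom to its normal valence:
  6 × C: 2 H each → 12
  4 × C: 3 H each → 12
  2 × C: 1 H each → 2
  2 × C: no H
  1 × N: 2 H
  1 × N: no H
  1 × O: no H
  Total hydrogens = 28.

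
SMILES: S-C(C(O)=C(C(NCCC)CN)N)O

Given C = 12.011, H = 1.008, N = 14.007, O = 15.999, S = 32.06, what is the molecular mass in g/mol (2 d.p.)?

221.32

Molecular formula: C8H19N3O2S.
M = 8×12.011 + 19×1.008 + 3×14.007 + 2×15.999 + 1×32.06 = 221.32 g/mol.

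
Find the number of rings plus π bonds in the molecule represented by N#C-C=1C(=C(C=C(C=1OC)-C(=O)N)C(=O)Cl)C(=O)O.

9

Molecular formula from the SMILES: C11H7ClN2O5.
DoU = (2C + 2 + N − H − X)/2 = (2·11 + 2 + 2 − 7 − 1)/2 = 18/2 = 9.
(Structurally: 1 ring(s) + 8 π bond(s) = 9.)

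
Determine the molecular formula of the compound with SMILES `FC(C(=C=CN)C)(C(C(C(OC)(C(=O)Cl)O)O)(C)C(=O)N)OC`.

Heavy atoms from the SMILES: 13 C, 1 Cl, 1 F, 2 N, 6 O.
Implicit hydrogens by atom environment:
  7 × C: no H
  4 × C: 3 H each → 12
  4 × O: no H
  2 × C: 1 H each → 2
  2 × N: 2 H each → 4
  2 × O: 1 H each → 2
  1 × Cl: no H
  1 × F: no H
  Total hydrogens = 20.
Molecular formula: C13H20ClFN2O6

C13H20ClFN2O6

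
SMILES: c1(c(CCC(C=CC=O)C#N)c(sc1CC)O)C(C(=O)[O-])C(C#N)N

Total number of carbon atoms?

The symbol for carbon appears 17 times in the SMILES. Lowercase c denotes aromatic carbon and counts toward C.

17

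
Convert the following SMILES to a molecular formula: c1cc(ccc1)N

C6H7N

Heavy atoms from the SMILES: 6 C, 1 N.
Implicit hydrogens by atom environment:
  5 × C (aromatic): 1 H each → 5
  1 × C (aromatic): no H
  1 × N: 2 H
  Total hydrogens = 7.
Molecular formula: C6H7N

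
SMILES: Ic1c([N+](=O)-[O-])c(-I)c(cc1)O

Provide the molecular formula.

C6H3I2NO3

Heavy atoms from the SMILES: 6 C, 2 I, 1 N, 3 O.
Implicit hydrogens by atom environment:
  4 × C (aromatic): no H
  2 × C (aromatic): 1 H each → 2
  2 × I: no H
  1 × N (charge +1): no H
  1 × O: 1 H
  1 × O: no H
  1 × O (charge -1): no H
  Total hydrogens = 3.
Molecular formula: C6H3I2NO3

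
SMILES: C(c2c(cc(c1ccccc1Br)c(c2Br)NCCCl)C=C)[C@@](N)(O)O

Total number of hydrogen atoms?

Hydrogens are implicit in SMILES; fill each atom to its normal valence:
  7 × C (aromatic): no H
  5 × C (aromatic): 1 H each → 5
  4 × C: 2 H each → 8
  2 × Br: no H
  2 × O: 1 H each → 2
  1 × C: 1 H
  1 × C: no H
  1 × Cl: no H
  1 × N: 2 H
  1 × N: 1 H
  Total hydrogens = 19.

19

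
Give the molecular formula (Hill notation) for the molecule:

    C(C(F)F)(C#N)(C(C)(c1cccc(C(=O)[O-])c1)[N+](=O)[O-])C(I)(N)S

Heavy atoms from the SMILES: 13 C, 2 F, 1 I, 3 N, 4 O, 1 S.
Implicit hydrogens by atom environment:
  5 × C: no H
  4 × C (aromatic): 1 H each → 4
  2 × C (aromatic): no H
  2 × F: no H
  2 × O: no H
  2 × O (charge -1): no H
  1 × C: 3 H
  1 × C: 1 H
  1 × I: no H
  1 × N: 2 H
  1 × N (charge +1): no H
  1 × N: no H
  1 × S: 1 H
  Total hydrogens = 11.
Net charge -1.
Molecular formula: C13H11F2IN3O4S-

C13H11F2IN3O4S-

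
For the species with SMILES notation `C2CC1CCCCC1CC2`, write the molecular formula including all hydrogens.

C10H18

Heavy atoms from the SMILES: 10 C.
Implicit hydrogens by atom environment:
  8 × C: 2 H each → 16
  2 × C: 1 H each → 2
  Total hydrogens = 18.
Molecular formula: C10H18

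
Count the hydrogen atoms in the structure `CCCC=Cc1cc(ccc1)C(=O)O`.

14

Hydrogens are implicit in SMILES; fill each atom to its normal valence:
  4 × C (aromatic): 1 H each → 4
  2 × C: 2 H each → 4
  2 × C: 1 H each → 2
  2 × C (aromatic): no H
  1 × C: 3 H
  1 × C: no H
  1 × O: 1 H
  1 × O: no H
  Total hydrogens = 14.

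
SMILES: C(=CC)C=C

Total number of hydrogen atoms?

Hydrogens are implicit in SMILES; fill each atom to its normal valence:
  3 × C: 1 H each → 3
  1 × C: 3 H
  1 × C: 2 H
  Total hydrogens = 8.

8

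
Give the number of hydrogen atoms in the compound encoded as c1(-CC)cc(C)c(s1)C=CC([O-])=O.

Hydrogens are implicit in SMILES; fill each atom to its normal valence:
  3 × C (aromatic): no H
  2 × C: 3 H each → 6
  2 × C: 1 H each → 2
  1 × C: 2 H
  1 × C (aromatic): 1 H
  1 × C: no H
  1 × O: no H
  1 × O (charge -1): no H
  1 × S (aromatic): no H
  Total hydrogens = 11.

11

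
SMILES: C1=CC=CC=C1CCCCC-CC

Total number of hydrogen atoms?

20

Hydrogens are implicit in SMILES; fill each atom to its normal valence:
  6 × C: 2 H each → 12
  5 × C (aromatic): 1 H each → 5
  1 × C: 3 H
  1 × C (aromatic): no H
  Total hydrogens = 20.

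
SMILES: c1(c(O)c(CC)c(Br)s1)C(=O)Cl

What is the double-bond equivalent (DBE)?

Molecular formula from the SMILES: C7H6BrClO2S.
DoU = (2C + 2 + N − H − X)/2 = (2·7 + 2 + 0 − 6 − 2)/2 = 8/2 = 4.
(Structurally: 1 ring(s) + 3 π bond(s) = 4.)

4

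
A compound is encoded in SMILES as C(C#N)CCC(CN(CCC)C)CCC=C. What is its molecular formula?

Heavy atoms from the SMILES: 14 C, 2 N.
Implicit hydrogens by atom environment:
  9 × C: 2 H each → 18
  2 × C: 3 H each → 6
  2 × C: 1 H each → 2
  2 × N: no H
  1 × C: no H
  Total hydrogens = 26.
Molecular formula: C14H26N2

C14H26N2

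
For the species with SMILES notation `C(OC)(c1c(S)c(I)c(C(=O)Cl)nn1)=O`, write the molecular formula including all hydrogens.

C7H4ClIN2O3S

Heavy atoms from the SMILES: 7 C, 1 Cl, 1 I, 2 N, 3 O, 1 S.
Implicit hydrogens by atom environment:
  4 × C (aromatic): no H
  3 × O: no H
  2 × C: no H
  2 × N (aromatic): no H
  1 × C: 3 H
  1 × Cl: no H
  1 × I: no H
  1 × S: 1 H
  Total hydrogens = 4.
Molecular formula: C7H4ClIN2O3S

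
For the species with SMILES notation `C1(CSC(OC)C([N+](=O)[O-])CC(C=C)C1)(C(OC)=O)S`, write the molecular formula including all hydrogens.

Heavy atoms from the SMILES: 12 C, 1 N, 5 O, 2 S.
Implicit hydrogens by atom environment:
  4 × C: 2 H each → 8
  4 × C: 1 H each → 4
  4 × O: no H
  2 × C: 3 H each → 6
  2 × C: no H
  1 × N (charge +1): no H
  1 × O (charge -1): no H
  1 × S: 1 H
  1 × S: no H
  Total hydrogens = 19.
Molecular formula: C12H19NO5S2

C12H19NO5S2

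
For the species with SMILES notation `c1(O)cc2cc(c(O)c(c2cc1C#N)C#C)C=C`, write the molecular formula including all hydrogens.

C15H9NO2

Heavy atoms from the SMILES: 15 C, 1 N, 2 O.
Implicit hydrogens by atom environment:
  7 × C (aromatic): no H
  3 × C (aromatic): 1 H each → 3
  2 × C: 1 H each → 2
  2 × C: no H
  2 × O: 1 H each → 2
  1 × C: 2 H
  1 × N: no H
  Total hydrogens = 9.
Molecular formula: C15H9NO2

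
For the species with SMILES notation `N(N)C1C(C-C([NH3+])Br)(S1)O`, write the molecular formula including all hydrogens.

C4H11BrN3OS+

Heavy atoms from the SMILES: 1 Br, 4 C, 3 N, 1 O, 1 S.
Implicit hydrogens by atom environment:
  2 × C: 1 H each → 2
  1 × Br: no H
  1 × C: 2 H
  1 × C: no H
  1 × N (charge +1): 3 H
  1 × N: 2 H
  1 × N: 1 H
  1 × O: 1 H
  1 × S: no H
  Total hydrogens = 11.
Net charge +1.
Molecular formula: C4H11BrN3OS+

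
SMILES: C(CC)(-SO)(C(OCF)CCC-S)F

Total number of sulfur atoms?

The symbol for sulfur appears 2 times in the SMILES.

2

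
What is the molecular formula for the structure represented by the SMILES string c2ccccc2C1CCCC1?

Heavy atoms from the SMILES: 11 C.
Implicit hydrogens by atom environment:
  5 × C (aromatic): 1 H each → 5
  4 × C: 2 H each → 8
  1 × C: 1 H
  1 × C (aromatic): no H
  Total hydrogens = 14.
Molecular formula: C11H14

C11H14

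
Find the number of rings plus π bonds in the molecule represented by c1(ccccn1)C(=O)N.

Molecular formula from the SMILES: C6H6N2O.
DoU = (2C + 2 + N − H − X)/2 = (2·6 + 2 + 2 − 6 − 0)/2 = 10/2 = 5.
(Structurally: 1 ring(s) + 4 π bond(s) = 5.)

5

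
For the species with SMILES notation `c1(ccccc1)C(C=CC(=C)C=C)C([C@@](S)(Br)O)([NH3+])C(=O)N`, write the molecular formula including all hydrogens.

Heavy atoms from the SMILES: 1 Br, 16 C, 2 N, 2 O, 1 S.
Implicit hydrogens by atom environment:
  5 × C (aromatic): 1 H each → 5
  4 × C: 1 H each → 4
  4 × C: no H
  2 × C: 2 H each → 4
  1 × Br: no H
  1 × C (aromatic): no H
  1 × N (charge +1): 3 H
  1 × N: 2 H
  1 × O: 1 H
  1 × O: no H
  1 × S: 1 H
  Total hydrogens = 20.
Net charge +1.
Molecular formula: C16H20BrN2O2S+

C16H20BrN2O2S+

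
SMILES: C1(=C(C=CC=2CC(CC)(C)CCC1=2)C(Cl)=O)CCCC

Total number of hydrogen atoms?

Hydrogens are implicit in SMILES; fill each atom to its normal valence:
  7 × C: 2 H each → 14
  4 × C (aromatic): no H
  3 × C: 3 H each → 9
  2 × C (aromatic): 1 H each → 2
  2 × C: no H
  1 × Cl: no H
  1 × O: no H
  Total hydrogens = 25.

25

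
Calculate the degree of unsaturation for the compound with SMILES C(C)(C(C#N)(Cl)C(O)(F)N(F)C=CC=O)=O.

5

Molecular formula from the SMILES: C8H7ClF2N2O3.
DoU = (2C + 2 + N − H − X)/2 = (2·8 + 2 + 2 − 7 − 3)/2 = 10/2 = 5.
(Structurally: 0 ring(s) + 5 π bond(s) = 5.)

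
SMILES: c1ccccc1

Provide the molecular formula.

Heavy atoms from the SMILES: 6 C.
Implicit hydrogens by atom environment:
  6 × C (aromatic): 1 H each → 6
  Total hydrogens = 6.
Molecular formula: C6H6

C6H6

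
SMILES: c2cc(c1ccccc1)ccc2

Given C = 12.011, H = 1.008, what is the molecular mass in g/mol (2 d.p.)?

Molecular formula: C12H10.
M = 12×12.011 + 10×1.008 = 154.21 g/mol.

154.21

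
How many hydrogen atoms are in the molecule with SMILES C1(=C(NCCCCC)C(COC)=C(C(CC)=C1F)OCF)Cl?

Hydrogens are implicit in SMILES; fill each atom to its normal valence:
  7 × C: 2 H each → 14
  6 × C (aromatic): no H
  3 × C: 3 H each → 9
  2 × F: no H
  2 × O: no H
  1 × Cl: no H
  1 × N: 1 H
  Total hydrogens = 24.

24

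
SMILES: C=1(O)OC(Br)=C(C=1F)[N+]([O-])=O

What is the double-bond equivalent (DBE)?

4

Molecular formula from the SMILES: C4HBrFNO4.
DoU = (2C + 2 + N − H − X)/2 = (2·4 + 2 + 1 − 1 − 2)/2 = 8/2 = 4.
(Structurally: 1 ring(s) + 3 π bond(s) = 4.)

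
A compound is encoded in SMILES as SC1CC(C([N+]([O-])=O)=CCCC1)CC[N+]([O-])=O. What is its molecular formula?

Heavy atoms from the SMILES: 10 C, 2 N, 4 O, 1 S.
Implicit hydrogens by atom environment:
  6 × C: 2 H each → 12
  3 × C: 1 H each → 3
  2 × N (charge +1): no H
  2 × O: no H
  2 × O (charge -1): no H
  1 × C: no H
  1 × S: 1 H
  Total hydrogens = 16.
Molecular formula: C10H16N2O4S

C10H16N2O4S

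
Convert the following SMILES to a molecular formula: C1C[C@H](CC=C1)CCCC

Heavy atoms from the SMILES: 10 C.
Implicit hydrogens by atom environment:
  6 × C: 2 H each → 12
  3 × C: 1 H each → 3
  1 × C: 3 H
  Total hydrogens = 18.
Molecular formula: C10H18

C10H18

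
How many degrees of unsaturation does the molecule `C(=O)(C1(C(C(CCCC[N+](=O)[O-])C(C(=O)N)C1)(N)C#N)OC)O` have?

Molecular formula from the SMILES: C13H20N4O6.
DoU = (2C + 2 + N − H − X)/2 = (2·13 + 2 + 4 − 20 − 0)/2 = 12/2 = 6.
(Structurally: 1 ring(s) + 5 π bond(s) = 6.)

6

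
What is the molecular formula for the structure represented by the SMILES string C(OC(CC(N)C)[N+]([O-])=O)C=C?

C7H14N2O3

Heavy atoms from the SMILES: 7 C, 2 N, 3 O.
Implicit hydrogens by atom environment:
  3 × C: 2 H each → 6
  3 × C: 1 H each → 3
  2 × O: no H
  1 × C: 3 H
  1 × N: 2 H
  1 × N (charge +1): no H
  1 × O (charge -1): no H
  Total hydrogens = 14.
Molecular formula: C7H14N2O3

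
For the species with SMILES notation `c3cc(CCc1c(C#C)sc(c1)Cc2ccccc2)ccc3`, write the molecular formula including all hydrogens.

Heavy atoms from the SMILES: 21 C, 1 S.
Implicit hydrogens by atom environment:
  11 × C (aromatic): 1 H each → 11
  5 × C (aromatic): no H
  3 × C: 2 H each → 6
  1 × C: 1 H
  1 × C: no H
  1 × S (aromatic): no H
  Total hydrogens = 18.
Molecular formula: C21H18S

C21H18S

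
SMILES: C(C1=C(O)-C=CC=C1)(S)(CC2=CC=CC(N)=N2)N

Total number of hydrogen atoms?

Hydrogens are implicit in SMILES; fill each atom to its normal valence:
  7 × C (aromatic): 1 H each → 7
  4 × C (aromatic): no H
  2 × N: 2 H each → 4
  1 × C: 2 H
  1 × C: no H
  1 × N (aromatic): no H
  1 × O: 1 H
  1 × S: 1 H
  Total hydrogens = 15.

15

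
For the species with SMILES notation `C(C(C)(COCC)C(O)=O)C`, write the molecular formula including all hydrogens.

Heavy atoms from the SMILES: 8 C, 3 O.
Implicit hydrogens by atom environment:
  3 × C: 3 H each → 9
  3 × C: 2 H each → 6
  2 × C: no H
  2 × O: no H
  1 × O: 1 H
  Total hydrogens = 16.
Molecular formula: C8H16O3

C8H16O3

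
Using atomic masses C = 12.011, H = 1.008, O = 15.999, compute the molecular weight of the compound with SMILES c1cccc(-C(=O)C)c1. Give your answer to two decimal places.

Molecular formula: C8H8O.
M = 8×12.011 + 8×1.008 + 1×15.999 = 120.15 g/mol.

120.15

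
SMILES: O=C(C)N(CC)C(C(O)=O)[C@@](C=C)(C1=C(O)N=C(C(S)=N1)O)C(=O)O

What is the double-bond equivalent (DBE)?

8

Molecular formula from the SMILES: C14H17N3O7S.
DoU = (2C + 2 + N − H − X)/2 = (2·14 + 2 + 3 − 17 − 0)/2 = 16/2 = 8.
(Structurally: 1 ring(s) + 7 π bond(s) = 8.)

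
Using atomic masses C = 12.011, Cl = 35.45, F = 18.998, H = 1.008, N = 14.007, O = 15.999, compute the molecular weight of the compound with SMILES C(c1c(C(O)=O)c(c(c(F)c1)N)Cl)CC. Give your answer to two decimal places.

Molecular formula: C10H11ClFNO2.
M = 10×12.011 + 1×35.45 + 1×18.998 + 11×1.008 + 1×14.007 + 2×15.999 = 231.65 g/mol.

231.65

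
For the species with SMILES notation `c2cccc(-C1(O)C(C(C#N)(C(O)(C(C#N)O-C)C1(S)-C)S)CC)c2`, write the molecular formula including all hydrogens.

Heavy atoms from the SMILES: 18 C, 2 N, 3 O, 2 S.
Implicit hydrogens by atom environment:
  6 × C: no H
  5 × C (aromatic): 1 H each → 5
  3 × C: 3 H each → 9
  2 × C: 1 H each → 2
  2 × N: no H
  2 × O: 1 H each → 2
  2 × S: 1 H each → 2
  1 × C: 2 H
  1 × C (aromatic): no H
  1 × O: no H
  Total hydrogens = 22.
Molecular formula: C18H22N2O3S2

C18H22N2O3S2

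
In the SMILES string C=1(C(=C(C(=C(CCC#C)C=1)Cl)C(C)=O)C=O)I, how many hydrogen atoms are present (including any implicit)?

10

Hydrogens are implicit in SMILES; fill each atom to its normal valence:
  5 × C (aromatic): no H
  2 × C: 2 H each → 4
  2 × C: 1 H each → 2
  2 × C: no H
  2 × O: no H
  1 × C: 3 H
  1 × C (aromatic): 1 H
  1 × Cl: no H
  1 × I: no H
  Total hydrogens = 10.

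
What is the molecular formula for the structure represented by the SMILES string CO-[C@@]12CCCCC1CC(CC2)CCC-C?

C15H28O

Heavy atoms from the SMILES: 15 C, 1 O.
Implicit hydrogens by atom environment:
  10 × C: 2 H each → 20
  2 × C: 3 H each → 6
  2 × C: 1 H each → 2
  1 × C: no H
  1 × O: no H
  Total hydrogens = 28.
Molecular formula: C15H28O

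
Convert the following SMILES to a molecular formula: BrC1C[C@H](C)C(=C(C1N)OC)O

C8H14BrNO2

Heavy atoms from the SMILES: 1 Br, 8 C, 1 N, 2 O.
Implicit hydrogens by atom environment:
  3 × C: 1 H each → 3
  2 × C: 3 H each → 6
  2 × C: no H
  1 × Br: no H
  1 × C: 2 H
  1 × N: 2 H
  1 × O: 1 H
  1 × O: no H
  Total hydrogens = 14.
Molecular formula: C8H14BrNO2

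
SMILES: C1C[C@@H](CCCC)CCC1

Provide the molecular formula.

Heavy atoms from the SMILES: 10 C.
Implicit hydrogens by atom environment:
  8 × C: 2 H each → 16
  1 × C: 3 H
  1 × C: 1 H
  Total hydrogens = 20.
Molecular formula: C10H20

C10H20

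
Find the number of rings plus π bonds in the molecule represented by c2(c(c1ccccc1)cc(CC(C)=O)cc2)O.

9

Molecular formula from the SMILES: C15H14O2.
DoU = (2C + 2 + N − H − X)/2 = (2·15 + 2 + 0 − 14 − 0)/2 = 18/2 = 9.
(Structurally: 2 ring(s) + 7 π bond(s) = 9.)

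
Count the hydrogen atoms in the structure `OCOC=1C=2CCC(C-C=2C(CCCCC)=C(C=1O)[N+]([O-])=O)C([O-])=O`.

22

Hydrogens are implicit in SMILES; fill each atom to its normal valence:
  8 × C: 2 H each → 16
  6 × C (aromatic): no H
  3 × O: no H
  2 × O: 1 H each → 2
  2 × O (charge -1): no H
  1 × C: 3 H
  1 × C: 1 H
  1 × C: no H
  1 × N (charge +1): no H
  Total hydrogens = 22.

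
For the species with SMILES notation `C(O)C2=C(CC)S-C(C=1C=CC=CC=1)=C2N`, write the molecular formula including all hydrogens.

C13H15NOS

Heavy atoms from the SMILES: 13 C, 1 N, 1 O, 1 S.
Implicit hydrogens by atom environment:
  5 × C (aromatic): 1 H each → 5
  5 × C (aromatic): no H
  2 × C: 2 H each → 4
  1 × C: 3 H
  1 × N: 2 H
  1 × O: 1 H
  1 × S (aromatic): no H
  Total hydrogens = 15.
Molecular formula: C13H15NOS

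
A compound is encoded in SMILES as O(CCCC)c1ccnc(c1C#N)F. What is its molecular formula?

Heavy atoms from the SMILES: 10 C, 1 F, 2 N, 1 O.
Implicit hydrogens by atom environment:
  3 × C: 2 H each → 6
  3 × C (aromatic): no H
  2 × C (aromatic): 1 H each → 2
  1 × C: 3 H
  1 × C: no H
  1 × F: no H
  1 × N (aromatic): no H
  1 × N: no H
  1 × O: no H
  Total hydrogens = 11.
Molecular formula: C10H11FN2O

C10H11FN2O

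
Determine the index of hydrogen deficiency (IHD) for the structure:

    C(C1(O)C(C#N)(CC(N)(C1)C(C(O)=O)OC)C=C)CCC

5

Molecular formula from the SMILES: C15H24N2O4.
DoU = (2C + 2 + N − H − X)/2 = (2·15 + 2 + 2 − 24 − 0)/2 = 10/2 = 5.
(Structurally: 1 ring(s) + 4 π bond(s) = 5.)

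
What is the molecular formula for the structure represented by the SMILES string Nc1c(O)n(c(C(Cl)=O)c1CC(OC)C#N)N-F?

Heavy atoms from the SMILES: 9 C, 1 Cl, 1 F, 4 N, 3 O.
Implicit hydrogens by atom environment:
  4 × C (aromatic): no H
  2 × C: no H
  2 × O: no H
  1 × C: 3 H
  1 × C: 2 H
  1 × C: 1 H
  1 × Cl: no H
  1 × F: no H
  1 × N: 2 H
  1 × N: 1 H
  1 × N (aromatic): no H
  1 × N: no H
  1 × O: 1 H
  Total hydrogens = 10.
Molecular formula: C9H10ClFN4O3

C9H10ClFN4O3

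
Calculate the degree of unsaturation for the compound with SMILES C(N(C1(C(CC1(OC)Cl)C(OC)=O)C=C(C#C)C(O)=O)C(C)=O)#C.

Molecular formula from the SMILES: C16H16ClNO6.
DoU = (2C + 2 + N − H − X)/2 = (2·16 + 2 + 1 − 16 − 1)/2 = 18/2 = 9.
(Structurally: 1 ring(s) + 8 π bond(s) = 9.)

9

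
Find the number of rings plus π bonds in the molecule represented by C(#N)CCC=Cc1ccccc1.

Molecular formula from the SMILES: C11H11N.
DoU = (2C + 2 + N − H − X)/2 = (2·11 + 2 + 1 − 11 − 0)/2 = 14/2 = 7.
(Structurally: 1 ring(s) + 6 π bond(s) = 7.)

7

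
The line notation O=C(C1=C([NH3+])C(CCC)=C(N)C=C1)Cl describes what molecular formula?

C10H14ClN2O+

Heavy atoms from the SMILES: 10 C, 1 Cl, 2 N, 1 O.
Implicit hydrogens by atom environment:
  4 × C (aromatic): no H
  2 × C: 2 H each → 4
  2 × C (aromatic): 1 H each → 2
  1 × C: 3 H
  1 × C: no H
  1 × Cl: no H
  1 × N (charge +1): 3 H
  1 × N: 2 H
  1 × O: no H
  Total hydrogens = 14.
Net charge +1.
Molecular formula: C10H14ClN2O+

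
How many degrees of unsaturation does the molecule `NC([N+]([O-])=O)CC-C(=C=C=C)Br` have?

Molecular formula from the SMILES: C7H9BrN2O2.
DoU = (2C + 2 + N − H − X)/2 = (2·7 + 2 + 2 − 9 − 1)/2 = 8/2 = 4.
(Structurally: 0 ring(s) + 4 π bond(s) = 4.)

4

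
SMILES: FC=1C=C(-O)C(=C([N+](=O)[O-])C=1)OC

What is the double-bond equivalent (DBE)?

5

Molecular formula from the SMILES: C7H6FNO4.
DoU = (2C + 2 + N − H − X)/2 = (2·7 + 2 + 1 − 6 − 1)/2 = 10/2 = 5.
(Structurally: 1 ring(s) + 4 π bond(s) = 5.)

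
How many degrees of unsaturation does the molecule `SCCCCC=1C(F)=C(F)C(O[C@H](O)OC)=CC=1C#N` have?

Molecular formula from the SMILES: C13H15F2NO3S.
DoU = (2C + 2 + N − H − X)/2 = (2·13 + 2 + 1 − 15 − 2)/2 = 12/2 = 6.
(Structurally: 1 ring(s) + 5 π bond(s) = 6.)

6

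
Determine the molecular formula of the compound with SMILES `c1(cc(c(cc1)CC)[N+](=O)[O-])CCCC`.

C12H17NO2

Heavy atoms from the SMILES: 12 C, 1 N, 2 O.
Implicit hydrogens by atom environment:
  4 × C: 2 H each → 8
  3 × C (aromatic): 1 H each → 3
  3 × C (aromatic): no H
  2 × C: 3 H each → 6
  1 × N (charge +1): no H
  1 × O: no H
  1 × O (charge -1): no H
  Total hydrogens = 17.
Molecular formula: C12H17NO2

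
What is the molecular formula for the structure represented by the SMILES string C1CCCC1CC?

C7H14

Heavy atoms from the SMILES: 7 C.
Implicit hydrogens by atom environment:
  5 × C: 2 H each → 10
  1 × C: 3 H
  1 × C: 1 H
  Total hydrogens = 14.
Molecular formula: C7H14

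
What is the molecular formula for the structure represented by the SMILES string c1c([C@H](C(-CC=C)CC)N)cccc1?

C13H19N

Heavy atoms from the SMILES: 13 C, 1 N.
Implicit hydrogens by atom environment:
  5 × C (aromatic): 1 H each → 5
  3 × C: 2 H each → 6
  3 × C: 1 H each → 3
  1 × C: 3 H
  1 × C (aromatic): no H
  1 × N: 2 H
  Total hydrogens = 19.
Molecular formula: C13H19N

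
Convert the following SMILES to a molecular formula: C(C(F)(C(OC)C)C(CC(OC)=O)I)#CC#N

C11H13FINO3

Heavy atoms from the SMILES: 11 C, 1 F, 1 I, 1 N, 3 O.
Implicit hydrogens by atom environment:
  5 × C: no H
  3 × C: 3 H each → 9
  3 × O: no H
  2 × C: 1 H each → 2
  1 × C: 2 H
  1 × F: no H
  1 × I: no H
  1 × N: no H
  Total hydrogens = 13.
Molecular formula: C11H13FINO3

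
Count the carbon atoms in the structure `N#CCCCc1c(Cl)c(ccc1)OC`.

11

The symbol for carbon appears 11 times in the SMILES. Lowercase c denotes aromatic carbon and counts toward C.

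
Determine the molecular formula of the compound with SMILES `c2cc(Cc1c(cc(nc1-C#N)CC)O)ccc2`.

C15H14N2O

Heavy atoms from the SMILES: 15 C, 2 N, 1 O.
Implicit hydrogens by atom environment:
  6 × C (aromatic): 1 H each → 6
  5 × C (aromatic): no H
  2 × C: 2 H each → 4
  1 × C: 3 H
  1 × C: no H
  1 × N (aromatic): no H
  1 × N: no H
  1 × O: 1 H
  Total hydrogens = 14.
Molecular formula: C15H14N2O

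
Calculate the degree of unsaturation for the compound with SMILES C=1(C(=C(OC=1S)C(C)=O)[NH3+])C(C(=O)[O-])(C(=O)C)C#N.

Molecular formula from the SMILES: C11H10N2O5S.
DoU = (2C + 2 + N − H − X)/2 = (2·11 + 2 + 2 − 10 − 0)/2 = 16/2 = 8.
(Structurally: 1 ring(s) + 7 π bond(s) = 8.)

8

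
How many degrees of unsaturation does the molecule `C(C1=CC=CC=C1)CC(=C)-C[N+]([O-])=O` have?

Molecular formula from the SMILES: C11H13NO2.
DoU = (2C + 2 + N − H − X)/2 = (2·11 + 2 + 1 − 13 − 0)/2 = 12/2 = 6.
(Structurally: 1 ring(s) + 5 π bond(s) = 6.)

6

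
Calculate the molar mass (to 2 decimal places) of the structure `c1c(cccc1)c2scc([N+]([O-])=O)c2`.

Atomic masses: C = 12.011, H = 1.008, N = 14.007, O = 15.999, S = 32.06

205.23

Molecular formula: C10H7NO2S.
M = 10×12.011 + 7×1.008 + 1×14.007 + 2×15.999 + 1×32.06 = 205.23 g/mol.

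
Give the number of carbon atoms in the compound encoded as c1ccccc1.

The symbol for carbon appears 6 times in the SMILES. Lowercase c denotes aromatic carbon and counts toward C.

6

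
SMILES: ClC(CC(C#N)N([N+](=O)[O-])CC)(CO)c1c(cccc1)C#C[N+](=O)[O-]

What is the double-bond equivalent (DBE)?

10

Molecular formula from the SMILES: C15H15ClN4O5.
DoU = (2C + 2 + N − H − X)/2 = (2·15 + 2 + 4 − 15 − 1)/2 = 20/2 = 10.
(Structurally: 1 ring(s) + 9 π bond(s) = 10.)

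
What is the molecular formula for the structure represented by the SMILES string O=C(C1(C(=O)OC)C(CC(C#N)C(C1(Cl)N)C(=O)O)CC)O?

Heavy atoms from the SMILES: 13 C, 1 Cl, 2 N, 6 O.
Implicit hydrogens by atom environment:
  6 × C: no H
  4 × O: no H
  3 × C: 1 H each → 3
  2 × C: 3 H each → 6
  2 × C: 2 H each → 4
  2 × O: 1 H each → 2
  1 × Cl: no H
  1 × N: 2 H
  1 × N: no H
  Total hydrogens = 17.
Molecular formula: C13H17ClN2O6

C13H17ClN2O6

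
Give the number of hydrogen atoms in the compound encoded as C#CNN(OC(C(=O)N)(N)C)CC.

14

Hydrogens are implicit in SMILES; fill each atom to its normal valence:
  3 × C: no H
  2 × C: 3 H each → 6
  2 × N: 2 H each → 4
  2 × O: no H
  1 × C: 2 H
  1 × C: 1 H
  1 × N: 1 H
  1 × N: no H
  Total hydrogens = 14.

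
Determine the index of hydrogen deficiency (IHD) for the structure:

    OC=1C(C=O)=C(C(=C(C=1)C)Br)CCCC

5

Molecular formula from the SMILES: C12H15BrO2.
DoU = (2C + 2 + N − H − X)/2 = (2·12 + 2 + 0 − 15 − 1)/2 = 10/2 = 5.
(Structurally: 1 ring(s) + 4 π bond(s) = 5.)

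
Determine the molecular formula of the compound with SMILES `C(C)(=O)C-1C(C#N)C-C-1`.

C7H9NO

Heavy atoms from the SMILES: 7 C, 1 N, 1 O.
Implicit hydrogens by atom environment:
  2 × C: 2 H each → 4
  2 × C: 1 H each → 2
  2 × C: no H
  1 × C: 3 H
  1 × N: no H
  1 × O: no H
  Total hydrogens = 9.
Molecular formula: C7H9NO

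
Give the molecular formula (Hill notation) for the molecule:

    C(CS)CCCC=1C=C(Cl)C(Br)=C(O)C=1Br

C11H13Br2ClOS

Heavy atoms from the SMILES: 2 Br, 11 C, 1 Cl, 1 O, 1 S.
Implicit hydrogens by atom environment:
  5 × C: 2 H each → 10
  5 × C (aromatic): no H
  2 × Br: no H
  1 × C (aromatic): 1 H
  1 × Cl: no H
  1 × O: 1 H
  1 × S: 1 H
  Total hydrogens = 13.
Molecular formula: C11H13Br2ClOS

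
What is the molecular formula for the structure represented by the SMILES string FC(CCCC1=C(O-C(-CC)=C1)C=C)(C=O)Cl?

Heavy atoms from the SMILES: 13 C, 1 Cl, 1 F, 2 O.
Implicit hydrogens by atom environment:
  5 × C: 2 H each → 10
  3 × C (aromatic): no H
  2 × C: 1 H each → 2
  1 × C: 3 H
  1 × C (aromatic): 1 H
  1 × C: no H
  1 × Cl: no H
  1 × F: no H
  1 × O (aromatic): no H
  1 × O: no H
  Total hydrogens = 16.
Molecular formula: C13H16ClFO2

C13H16ClFO2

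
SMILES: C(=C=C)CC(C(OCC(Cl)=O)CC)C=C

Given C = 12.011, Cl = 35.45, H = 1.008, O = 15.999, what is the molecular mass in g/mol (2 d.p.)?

228.72

Molecular formula: C12H17ClO2.
M = 12×12.011 + 1×35.45 + 17×1.008 + 2×15.999 = 228.72 g/mol.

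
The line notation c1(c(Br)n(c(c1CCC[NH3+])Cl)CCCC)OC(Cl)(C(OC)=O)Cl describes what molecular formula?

Heavy atoms from the SMILES: 1 Br, 14 C, 3 Cl, 2 N, 3 O.
Implicit hydrogens by atom environment:
  6 × C: 2 H each → 12
  4 × C (aromatic): no H
  3 × Cl: no H
  3 × O: no H
  2 × C: 3 H each → 6
  2 × C: no H
  1 × Br: no H
  1 × N (charge +1): 3 H
  1 × N (aromatic): no H
  Total hydrogens = 21.
Net charge +1.
Molecular formula: C14H21BrCl3N2O3+

C14H21BrCl3N2O3+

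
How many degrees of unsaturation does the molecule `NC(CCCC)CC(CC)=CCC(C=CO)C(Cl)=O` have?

3

Molecular formula from the SMILES: C15H26ClNO2.
DoU = (2C + 2 + N − H − X)/2 = (2·15 + 2 + 1 − 26 − 1)/2 = 6/2 = 3.
(Structurally: 0 ring(s) + 3 π bond(s) = 3.)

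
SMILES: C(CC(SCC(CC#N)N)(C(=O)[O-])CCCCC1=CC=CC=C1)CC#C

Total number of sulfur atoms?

The symbol for sulfur appears 1 time in the SMILES.

1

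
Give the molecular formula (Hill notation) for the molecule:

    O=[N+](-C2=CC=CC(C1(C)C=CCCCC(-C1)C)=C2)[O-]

Heavy atoms from the SMILES: 16 C, 1 N, 2 O.
Implicit hydrogens by atom environment:
  4 × C: 2 H each → 8
  4 × C (aromatic): 1 H each → 4
  3 × C: 1 H each → 3
  2 × C: 3 H each → 6
  2 × C (aromatic): no H
  1 × C: no H
  1 × N (charge +1): no H
  1 × O: no H
  1 × O (charge -1): no H
  Total hydrogens = 21.
Molecular formula: C16H21NO2

C16H21NO2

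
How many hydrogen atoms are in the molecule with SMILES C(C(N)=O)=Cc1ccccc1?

9

Hydrogens are implicit in SMILES; fill each atom to its normal valence:
  5 × C (aromatic): 1 H each → 5
  2 × C: 1 H each → 2
  1 × C (aromatic): no H
  1 × C: no H
  1 × N: 2 H
  1 × O: no H
  Total hydrogens = 9.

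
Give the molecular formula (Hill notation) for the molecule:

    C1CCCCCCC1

C8H16

Heavy atoms from the SMILES: 8 C.
Implicit hydrogens by atom environment:
  8 × C: 2 H each → 16
  Total hydrogens = 16.
Molecular formula: C8H16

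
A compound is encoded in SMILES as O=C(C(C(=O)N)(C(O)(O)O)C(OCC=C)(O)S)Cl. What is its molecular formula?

Heavy atoms from the SMILES: 8 C, 1 Cl, 1 N, 7 O, 1 S.
Implicit hydrogens by atom environment:
  5 × C: no H
  4 × O: 1 H each → 4
  3 × O: no H
  2 × C: 2 H each → 4
  1 × C: 1 H
  1 × Cl: no H
  1 × N: 2 H
  1 × S: 1 H
  Total hydrogens = 12.
Molecular formula: C8H12ClNO7S

C8H12ClNO7S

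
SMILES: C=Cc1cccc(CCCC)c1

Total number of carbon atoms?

The symbol for carbon appears 12 times in the SMILES. Lowercase c denotes aromatic carbon and counts toward C.

12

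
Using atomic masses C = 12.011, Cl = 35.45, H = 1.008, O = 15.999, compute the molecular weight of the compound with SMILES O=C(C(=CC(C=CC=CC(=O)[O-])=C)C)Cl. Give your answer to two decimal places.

Molecular formula: C11H10ClO3-.
M = 11×12.011 + 1×35.45 + 10×1.008 + 3×15.999 = 225.65 g/mol.

225.65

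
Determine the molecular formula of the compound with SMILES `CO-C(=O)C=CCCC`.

Heavy atoms from the SMILES: 7 C, 2 O.
Implicit hydrogens by atom environment:
  2 × C: 3 H each → 6
  2 × C: 2 H each → 4
  2 × C: 1 H each → 2
  2 × O: no H
  1 × C: no H
  Total hydrogens = 12.
Molecular formula: C7H12O2

C7H12O2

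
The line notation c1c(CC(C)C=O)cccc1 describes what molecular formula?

Heavy atoms from the SMILES: 10 C, 1 O.
Implicit hydrogens by atom environment:
  5 × C (aromatic): 1 H each → 5
  2 × C: 1 H each → 2
  1 × C: 3 H
  1 × C: 2 H
  1 × C (aromatic): no H
  1 × O: no H
  Total hydrogens = 12.
Molecular formula: C10H12O

C10H12O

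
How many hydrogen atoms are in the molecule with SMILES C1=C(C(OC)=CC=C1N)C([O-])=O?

8

Hydrogens are implicit in SMILES; fill each atom to its normal valence:
  3 × C (aromatic): 1 H each → 3
  3 × C (aromatic): no H
  2 × O: no H
  1 × C: 3 H
  1 × C: no H
  1 × N: 2 H
  1 × O (charge -1): no H
  Total hydrogens = 8.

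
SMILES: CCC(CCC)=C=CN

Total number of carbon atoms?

8

The symbol for carbon appears 8 times in the SMILES.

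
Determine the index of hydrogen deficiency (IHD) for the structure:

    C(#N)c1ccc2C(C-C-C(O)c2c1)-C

Molecular formula from the SMILES: C12H13NO.
DoU = (2C + 2 + N − H − X)/2 = (2·12 + 2 + 1 − 13 − 0)/2 = 14/2 = 7.
(Structurally: 2 ring(s) + 5 π bond(s) = 7.)

7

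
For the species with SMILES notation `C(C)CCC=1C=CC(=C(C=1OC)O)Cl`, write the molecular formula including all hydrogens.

Heavy atoms from the SMILES: 11 C, 1 Cl, 2 O.
Implicit hydrogens by atom environment:
  4 × C (aromatic): no H
  3 × C: 2 H each → 6
  2 × C: 3 H each → 6
  2 × C (aromatic): 1 H each → 2
  1 × Cl: no H
  1 × O: 1 H
  1 × O: no H
  Total hydrogens = 15.
Molecular formula: C11H15ClO2

C11H15ClO2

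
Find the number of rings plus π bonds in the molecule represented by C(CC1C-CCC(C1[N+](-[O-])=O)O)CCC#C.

Molecular formula from the SMILES: C12H19NO3.
DoU = (2C + 2 + N − H − X)/2 = (2·12 + 2 + 1 − 19 − 0)/2 = 8/2 = 4.
(Structurally: 1 ring(s) + 3 π bond(s) = 4.)

4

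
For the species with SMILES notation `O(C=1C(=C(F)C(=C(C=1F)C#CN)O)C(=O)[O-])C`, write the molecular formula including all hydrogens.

C10H6F2NO4-

Heavy atoms from the SMILES: 10 C, 2 F, 1 N, 4 O.
Implicit hydrogens by atom environment:
  6 × C (aromatic): no H
  3 × C: no H
  2 × F: no H
  2 × O: no H
  1 × C: 3 H
  1 × N: 2 H
  1 × O: 1 H
  1 × O (charge -1): no H
  Total hydrogens = 6.
Net charge -1.
Molecular formula: C10H6F2NO4-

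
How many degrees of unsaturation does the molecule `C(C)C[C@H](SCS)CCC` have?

0

Molecular formula from the SMILES: C8H18S2.
DoU = (2C + 2 + N − H − X)/2 = (2·8 + 2 + 0 − 18 − 0)/2 = 0/2 = 0.
(Structurally: 0 ring(s) + 0 π bond(s) = 0.)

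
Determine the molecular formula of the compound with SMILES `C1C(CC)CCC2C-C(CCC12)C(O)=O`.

Heavy atoms from the SMILES: 13 C, 2 O.
Implicit hydrogens by atom environment:
  7 × C: 2 H each → 14
  4 × C: 1 H each → 4
  1 × C: 3 H
  1 × C: no H
  1 × O: 1 H
  1 × O: no H
  Total hydrogens = 22.
Molecular formula: C13H22O2

C13H22O2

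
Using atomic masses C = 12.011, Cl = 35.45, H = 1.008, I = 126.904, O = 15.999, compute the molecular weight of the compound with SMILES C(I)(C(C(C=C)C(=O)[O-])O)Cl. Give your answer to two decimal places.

Molecular formula: C6H7ClIO3-.
M = 6×12.011 + 1×35.45 + 7×1.008 + 1×126.904 + 3×15.999 = 289.47 g/mol.

289.47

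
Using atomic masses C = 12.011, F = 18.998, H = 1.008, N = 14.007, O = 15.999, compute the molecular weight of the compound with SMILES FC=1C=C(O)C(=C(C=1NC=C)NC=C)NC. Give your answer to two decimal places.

Molecular formula: C11H14FN3O.
M = 11×12.011 + 1×18.998 + 14×1.008 + 3×14.007 + 1×15.999 = 223.25 g/mol.

223.25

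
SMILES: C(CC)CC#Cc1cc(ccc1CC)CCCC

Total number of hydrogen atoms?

Hydrogens are implicit in SMILES; fill each atom to its normal valence:
  7 × C: 2 H each → 14
  3 × C: 3 H each → 9
  3 × C (aromatic): 1 H each → 3
  3 × C (aromatic): no H
  2 × C: no H
  Total hydrogens = 26.

26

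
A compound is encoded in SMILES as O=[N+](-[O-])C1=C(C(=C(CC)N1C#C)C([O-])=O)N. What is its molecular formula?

Heavy atoms from the SMILES: 9 C, 3 N, 4 O.
Implicit hydrogens by atom environment:
  4 × C (aromatic): no H
  2 × C: no H
  2 × O: no H
  2 × O (charge -1): no H
  1 × C: 3 H
  1 × C: 2 H
  1 × C: 1 H
  1 × N: 2 H
  1 × N (aromatic): no H
  1 × N (charge +1): no H
  Total hydrogens = 8.
Net charge -1.
Molecular formula: C9H8N3O4-

C9H8N3O4-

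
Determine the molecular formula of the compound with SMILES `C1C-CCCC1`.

Heavy atoms from the SMILES: 6 C.
Implicit hydrogens by atom environment:
  6 × C: 2 H each → 12
  Total hydrogens = 12.
Molecular formula: C6H12

C6H12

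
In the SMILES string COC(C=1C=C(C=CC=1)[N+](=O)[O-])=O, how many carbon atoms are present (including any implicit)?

The symbol for carbon appears 8 times in the SMILES.

8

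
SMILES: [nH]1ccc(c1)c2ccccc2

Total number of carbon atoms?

10

The symbol for carbon appears 10 times in the SMILES. Lowercase c denotes aromatic carbon and counts toward C.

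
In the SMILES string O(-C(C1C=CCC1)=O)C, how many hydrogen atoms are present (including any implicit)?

Hydrogens are implicit in SMILES; fill each atom to its normal valence:
  3 × C: 1 H each → 3
  2 × C: 2 H each → 4
  2 × O: no H
  1 × C: 3 H
  1 × C: no H
  Total hydrogens = 10.

10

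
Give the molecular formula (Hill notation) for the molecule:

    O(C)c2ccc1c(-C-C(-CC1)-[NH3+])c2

C11H16NO+

Heavy atoms from the SMILES: 11 C, 1 N, 1 O.
Implicit hydrogens by atom environment:
  3 × C: 2 H each → 6
  3 × C (aromatic): 1 H each → 3
  3 × C (aromatic): no H
  1 × C: 3 H
  1 × C: 1 H
  1 × N (charge +1): 3 H
  1 × O: no H
  Total hydrogens = 16.
Net charge +1.
Molecular formula: C11H16NO+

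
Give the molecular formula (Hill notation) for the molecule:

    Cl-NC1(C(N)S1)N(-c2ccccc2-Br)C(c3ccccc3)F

Heavy atoms from the SMILES: 1 Br, 15 C, 1 Cl, 1 F, 3 N, 1 S.
Implicit hydrogens by atom environment:
  9 × C (aromatic): 1 H each → 9
  3 × C (aromatic): no H
  2 × C: 1 H each → 2
  1 × Br: no H
  1 × C: no H
  1 × Cl: no H
  1 × F: no H
  1 × N: 2 H
  1 × N: 1 H
  1 × N: no H
  1 × S: no H
  Total hydrogens = 14.
Molecular formula: C15H14BrClFN3S

C15H14BrClFN3S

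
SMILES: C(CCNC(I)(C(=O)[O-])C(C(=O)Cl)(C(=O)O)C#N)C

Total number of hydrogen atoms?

11

Hydrogens are implicit in SMILES; fill each atom to its normal valence:
  6 × C: no H
  3 × C: 2 H each → 6
  3 × O: no H
  1 × C: 3 H
  1 × Cl: no H
  1 × I: no H
  1 × N: 1 H
  1 × N: no H
  1 × O: 1 H
  1 × O (charge -1): no H
  Total hydrogens = 11.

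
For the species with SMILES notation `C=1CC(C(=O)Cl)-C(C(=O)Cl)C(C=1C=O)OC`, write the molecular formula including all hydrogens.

Heavy atoms from the SMILES: 10 C, 2 Cl, 4 O.
Implicit hydrogens by atom environment:
  5 × C: 1 H each → 5
  4 × O: no H
  3 × C: no H
  2 × Cl: no H
  1 × C: 3 H
  1 × C: 2 H
  Total hydrogens = 10.
Molecular formula: C10H10Cl2O4

C10H10Cl2O4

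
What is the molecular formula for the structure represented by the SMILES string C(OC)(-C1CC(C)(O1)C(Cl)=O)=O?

C7H9ClO4

Heavy atoms from the SMILES: 7 C, 1 Cl, 4 O.
Implicit hydrogens by atom environment:
  4 × O: no H
  3 × C: no H
  2 × C: 3 H each → 6
  1 × C: 2 H
  1 × C: 1 H
  1 × Cl: no H
  Total hydrogens = 9.
Molecular formula: C7H9ClO4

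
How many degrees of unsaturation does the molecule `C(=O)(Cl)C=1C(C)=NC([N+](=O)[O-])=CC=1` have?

Molecular formula from the SMILES: C7H5ClN2O3.
DoU = (2C + 2 + N − H − X)/2 = (2·7 + 2 + 2 − 5 − 1)/2 = 12/2 = 6.
(Structurally: 1 ring(s) + 5 π bond(s) = 6.)

6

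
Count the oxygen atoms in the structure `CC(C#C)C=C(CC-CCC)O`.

The symbol for oxygen appears 1 time in the SMILES.

1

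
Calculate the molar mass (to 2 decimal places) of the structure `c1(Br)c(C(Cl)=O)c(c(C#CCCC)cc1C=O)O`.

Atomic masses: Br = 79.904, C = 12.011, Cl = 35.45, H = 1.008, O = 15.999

Molecular formula: C13H10BrClO3.
M = 1×79.904 + 13×12.011 + 1×35.45 + 10×1.008 + 3×15.999 = 329.57 g/mol.

329.57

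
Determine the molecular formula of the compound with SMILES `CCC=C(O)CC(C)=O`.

C7H12O2

Heavy atoms from the SMILES: 7 C, 2 O.
Implicit hydrogens by atom environment:
  2 × C: 3 H each → 6
  2 × C: 2 H each → 4
  2 × C: no H
  1 × C: 1 H
  1 × O: 1 H
  1 × O: no H
  Total hydrogens = 12.
Molecular formula: C7H12O2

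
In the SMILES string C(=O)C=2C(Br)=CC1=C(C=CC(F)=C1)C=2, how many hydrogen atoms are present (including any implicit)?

6

Hydrogens are implicit in SMILES; fill each atom to its normal valence:
  5 × C (aromatic): 1 H each → 5
  5 × C (aromatic): no H
  1 × Br: no H
  1 × C: 1 H
  1 × F: no H
  1 × O: no H
  Total hydrogens = 6.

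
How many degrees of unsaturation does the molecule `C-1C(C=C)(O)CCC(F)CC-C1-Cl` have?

2

Molecular formula from the SMILES: C10H16ClFO.
DoU = (2C + 2 + N − H − X)/2 = (2·10 + 2 + 0 − 16 − 2)/2 = 4/2 = 2.
(Structurally: 1 ring(s) + 1 π bond(s) = 2.)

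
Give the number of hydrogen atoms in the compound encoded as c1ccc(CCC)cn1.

Hydrogens are implicit in SMILES; fill each atom to its normal valence:
  4 × C (aromatic): 1 H each → 4
  2 × C: 2 H each → 4
  1 × C: 3 H
  1 × C (aromatic): no H
  1 × N (aromatic): no H
  Total hydrogens = 11.

11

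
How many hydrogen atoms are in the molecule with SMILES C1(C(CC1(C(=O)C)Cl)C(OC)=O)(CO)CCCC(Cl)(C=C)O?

Hydrogens are implicit in SMILES; fill each atom to its normal valence:
  6 × C: 2 H each → 12
  5 × C: no H
  3 × O: no H
  2 × C: 3 H each → 6
  2 × C: 1 H each → 2
  2 × Cl: no H
  2 × O: 1 H each → 2
  Total hydrogens = 22.

22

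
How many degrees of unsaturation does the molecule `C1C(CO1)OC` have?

1

Molecular formula from the SMILES: C4H8O2.
DoU = (2C + 2 + N − H − X)/2 = (2·4 + 2 + 0 − 8 − 0)/2 = 2/2 = 1.
(Structurally: 1 ring(s) + 0 π bond(s) = 1.)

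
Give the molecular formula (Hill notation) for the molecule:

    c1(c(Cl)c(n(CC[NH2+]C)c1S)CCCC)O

Heavy atoms from the SMILES: 11 C, 1 Cl, 2 N, 1 O, 1 S.
Implicit hydrogens by atom environment:
  5 × C: 2 H each → 10
  4 × C (aromatic): no H
  2 × C: 3 H each → 6
  1 × Cl: no H
  1 × N (charge +1): 2 H
  1 × N (aromatic): no H
  1 × O: 1 H
  1 × S: 1 H
  Total hydrogens = 20.
Net charge +1.
Molecular formula: C11H20ClN2OS+

C11H20ClN2OS+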